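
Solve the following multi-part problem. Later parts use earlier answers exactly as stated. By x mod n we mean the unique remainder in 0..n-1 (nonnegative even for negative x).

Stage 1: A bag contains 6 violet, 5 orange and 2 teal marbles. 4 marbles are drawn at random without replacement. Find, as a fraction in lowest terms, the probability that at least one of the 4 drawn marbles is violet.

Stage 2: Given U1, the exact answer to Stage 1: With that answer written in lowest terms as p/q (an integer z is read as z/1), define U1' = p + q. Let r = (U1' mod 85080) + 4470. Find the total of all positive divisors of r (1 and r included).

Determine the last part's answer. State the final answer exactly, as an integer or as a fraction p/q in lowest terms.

6336

Stage 1: total draws C(13,4) = 715; complement C(7,4) = 35; favorable 715 - 35 = 680; P = 136/143; answer 136/143
Stage 2: U1 = 136/143; threaded value p + q = 279; r = 4749; 4749 = 3 * 1583; sigma = (1 + 3) * (1 + 1583) = 4 * 1584 = 6336; answer 6336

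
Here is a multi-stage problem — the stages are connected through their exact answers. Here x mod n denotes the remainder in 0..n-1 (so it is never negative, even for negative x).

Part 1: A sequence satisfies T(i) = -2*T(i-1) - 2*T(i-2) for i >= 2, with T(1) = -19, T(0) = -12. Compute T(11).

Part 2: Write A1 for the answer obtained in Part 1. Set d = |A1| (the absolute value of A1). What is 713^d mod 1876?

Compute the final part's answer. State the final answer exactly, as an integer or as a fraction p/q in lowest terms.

Part 1: T(2) = -2*(-19) - 2*(-12) = 62; iterating: T(2)=62, T(3)=-86, T(4)=48, T(5)=76, T(6)=-248, T(7)=344, T(8)=-192, T(9)=-304, T(10)=992, T(11)=-1376; answer -1376
Part 2: A1 = -1376; d = 1376; squarings mod 1876: 713^1=713, 713^2=1849, 713^4=729, 713^8=533, 713^16=813, 713^32=617, 713^64=1737, 713^128=561, 713^256=1429, 713^512=953, 713^1024=225; 713^1376 = 713^32 * 713^64 * 713^256 * 713^1024 = 225 (mod 1876); answer 225

225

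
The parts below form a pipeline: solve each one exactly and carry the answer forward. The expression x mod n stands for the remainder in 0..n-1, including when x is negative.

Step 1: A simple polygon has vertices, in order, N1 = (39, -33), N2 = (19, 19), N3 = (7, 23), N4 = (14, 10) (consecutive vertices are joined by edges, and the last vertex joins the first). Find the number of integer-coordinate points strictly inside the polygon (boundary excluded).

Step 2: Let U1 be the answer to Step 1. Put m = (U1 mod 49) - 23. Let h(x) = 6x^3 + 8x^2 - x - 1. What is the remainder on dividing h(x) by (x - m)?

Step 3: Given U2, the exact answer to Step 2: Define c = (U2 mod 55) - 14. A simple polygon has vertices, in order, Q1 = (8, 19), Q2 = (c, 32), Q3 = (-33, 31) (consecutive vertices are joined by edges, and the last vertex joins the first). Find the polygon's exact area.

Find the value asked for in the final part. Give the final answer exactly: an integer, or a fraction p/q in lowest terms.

413/2

Step 1: cross terms: (39*19 - 19*-33)=1368, (19*23 - 7*19)=304, (7*10 - 14*23)=-252, (14*-33 - 39*10)=-852; twice the area = |568| = 568; area = 284; boundary points = 4 + 4 + 1 + 1 = 10; strictly interior points = area - boundary/2 + 1 = 280; answer 280
Step 2: U1 = 280; m = 12; remainder = value at the root: 6*(12)^3 + 8*(12)^2 - 1*(12)^1 - 1 = (10368) + (1152) + (-12) + (-1) = 11507; answer 11507
Step 3: U2 = 11507; c = -2; cross terms: (8*32 - -2*19)=294, (-2*31 - -33*32)=994, (-33*19 - 8*31)=-875; twice the area = |413| = 413; area = 413/2; answer 413/2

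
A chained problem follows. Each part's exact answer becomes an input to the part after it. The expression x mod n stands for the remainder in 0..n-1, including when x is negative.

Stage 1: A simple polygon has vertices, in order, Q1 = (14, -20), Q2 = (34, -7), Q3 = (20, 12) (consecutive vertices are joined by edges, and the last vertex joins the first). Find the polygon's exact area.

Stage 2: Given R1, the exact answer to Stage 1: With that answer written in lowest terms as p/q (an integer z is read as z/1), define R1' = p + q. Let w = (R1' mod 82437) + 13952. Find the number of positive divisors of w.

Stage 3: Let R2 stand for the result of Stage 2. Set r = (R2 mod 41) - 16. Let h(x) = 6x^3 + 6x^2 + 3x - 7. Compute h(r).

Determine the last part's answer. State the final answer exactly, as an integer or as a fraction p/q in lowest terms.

-2719

Stage 1: cross terms: (14*-7 - 34*-20)=582, (34*12 - 20*-7)=548, (20*-20 - 14*12)=-568; twice the area = |562| = 562; area = 281; answer 281
Stage 2: R1 = 281; threaded value p + q = 282; w = 14234; 14234 = 2 * 11 * 647; number of divisors = (1+1) * (1+1) * (1+1) = 8; answer 8
Stage 3: R2 = 8; r = -8; 6*(-8)^3 + 6*(-8)^2 + 3*(-8)^1 - 7 = (-3072) + (384) + (-24) + (-7) = -2719; answer -2719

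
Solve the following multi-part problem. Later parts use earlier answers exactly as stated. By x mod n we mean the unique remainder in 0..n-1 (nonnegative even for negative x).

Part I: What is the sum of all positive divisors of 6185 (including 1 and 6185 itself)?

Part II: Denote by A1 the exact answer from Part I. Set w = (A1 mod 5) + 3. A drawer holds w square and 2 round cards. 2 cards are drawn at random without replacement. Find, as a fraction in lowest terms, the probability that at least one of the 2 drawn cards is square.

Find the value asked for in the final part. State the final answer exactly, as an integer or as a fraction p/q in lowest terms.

Part I: 6185 = 5 * 1237; sigma = (1 + 5) * (1 + 1237) = 6 * 1238 = 7428; answer 7428
Part II: A1 = 7428; w = 6; total draws C(8,2) = 28; complement C(2,2) = 1; favorable 28 - 1 = 27; P = 27/28; answer 27/28

27/28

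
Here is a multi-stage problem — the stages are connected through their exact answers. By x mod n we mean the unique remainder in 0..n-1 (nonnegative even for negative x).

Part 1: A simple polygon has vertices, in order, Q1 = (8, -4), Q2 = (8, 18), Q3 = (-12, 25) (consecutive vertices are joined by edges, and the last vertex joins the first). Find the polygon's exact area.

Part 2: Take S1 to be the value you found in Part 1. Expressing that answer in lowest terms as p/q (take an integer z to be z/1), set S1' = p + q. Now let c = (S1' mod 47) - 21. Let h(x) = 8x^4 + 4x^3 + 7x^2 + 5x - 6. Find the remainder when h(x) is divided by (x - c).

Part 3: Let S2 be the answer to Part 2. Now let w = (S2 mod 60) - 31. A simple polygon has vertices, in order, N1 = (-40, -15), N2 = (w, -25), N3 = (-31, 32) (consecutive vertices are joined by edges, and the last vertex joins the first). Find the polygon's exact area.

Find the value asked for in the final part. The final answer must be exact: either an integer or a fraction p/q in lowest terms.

2487/2

Part 1: cross terms: (8*18 - 8*-4)=176, (8*25 - -12*18)=416, (-12*-4 - 8*25)=-152; twice the area = |440| = 440; area = 220; answer 220
Part 2: S1 = 220; threaded value p + q = 221; c = 12; remainder = value at the root: 8*(12)^4 + 4*(12)^3 + 7*(12)^2 + 5*(12)^1 - 6 = (165888) + (6912) + (1008) + (60) + (-6) = 173862; answer 173862
Part 3: S2 = 173862; w = 11; cross terms: (-40*-25 - 11*-15)=1165, (11*32 - -31*-25)=-423, (-31*-15 - -40*32)=1745; twice the area = |2487| = 2487; area = 2487/2; answer 2487/2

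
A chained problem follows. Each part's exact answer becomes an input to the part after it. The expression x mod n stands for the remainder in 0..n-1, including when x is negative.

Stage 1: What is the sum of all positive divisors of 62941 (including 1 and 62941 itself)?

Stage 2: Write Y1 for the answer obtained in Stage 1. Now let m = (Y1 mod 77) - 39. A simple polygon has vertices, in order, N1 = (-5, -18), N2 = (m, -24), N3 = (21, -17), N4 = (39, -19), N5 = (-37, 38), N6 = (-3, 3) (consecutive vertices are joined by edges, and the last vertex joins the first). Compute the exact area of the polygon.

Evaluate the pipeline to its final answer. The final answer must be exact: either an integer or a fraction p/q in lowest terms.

855

Stage 1: 62941 = 113 * 557; sigma = (1 + 113) * (1 + 557) = 114 * 558 = 63612; answer 63612
Stage 2: Y1 = 63612; m = -29; cross terms: (-5*-24 - -29*-18)=-402, (-29*-17 - 21*-24)=997, (21*-19 - 39*-17)=264, (39*38 - -37*-19)=779, (-37*3 - -3*38)=3, (-3*-18 - -5*3)=69; twice the area = |1710| = 1710; area = 855; answer 855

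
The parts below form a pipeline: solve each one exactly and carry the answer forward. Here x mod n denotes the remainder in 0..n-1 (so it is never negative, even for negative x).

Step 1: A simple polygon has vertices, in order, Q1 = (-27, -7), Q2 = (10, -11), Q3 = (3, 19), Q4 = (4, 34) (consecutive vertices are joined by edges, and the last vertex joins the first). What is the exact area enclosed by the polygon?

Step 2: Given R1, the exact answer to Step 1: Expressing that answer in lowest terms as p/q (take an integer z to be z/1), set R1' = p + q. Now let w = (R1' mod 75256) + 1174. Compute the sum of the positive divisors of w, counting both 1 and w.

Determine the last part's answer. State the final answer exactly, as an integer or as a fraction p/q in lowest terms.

3630

Step 1: cross terms: (-27*-11 - 10*-7)=367, (10*19 - 3*-11)=223, (3*34 - 4*19)=26, (4*-7 - -27*34)=890; twice the area = |1506| = 1506; area = 753; answer 753
Step 2: R1 = 753; threaded value p + q = 754; w = 1928; 1928 = 2^3 * 241; sigma = (1 + 2 + 4 + 8) * (1 + 241) = 15 * 242 = 3630; answer 3630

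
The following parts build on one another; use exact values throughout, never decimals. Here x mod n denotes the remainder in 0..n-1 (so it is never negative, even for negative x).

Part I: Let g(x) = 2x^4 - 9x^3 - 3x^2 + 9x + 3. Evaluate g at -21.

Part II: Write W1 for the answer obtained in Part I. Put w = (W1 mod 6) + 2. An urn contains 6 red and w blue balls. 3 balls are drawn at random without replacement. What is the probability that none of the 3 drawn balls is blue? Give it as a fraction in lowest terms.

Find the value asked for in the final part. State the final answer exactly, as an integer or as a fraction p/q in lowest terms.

5/14

Part I: 2*(-21)^4 - 9*(-21)^3 - 3*(-21)^2 + 9*(-21)^1 + 3 = (388962) + (83349) + (-1323) + (-189) + (3) = 470802; answer 470802
Part II: W1 = 470802; w = 2; total draws C(8,3) = 56; favorable C(6,3) = 20; P = 5/14; answer 5/14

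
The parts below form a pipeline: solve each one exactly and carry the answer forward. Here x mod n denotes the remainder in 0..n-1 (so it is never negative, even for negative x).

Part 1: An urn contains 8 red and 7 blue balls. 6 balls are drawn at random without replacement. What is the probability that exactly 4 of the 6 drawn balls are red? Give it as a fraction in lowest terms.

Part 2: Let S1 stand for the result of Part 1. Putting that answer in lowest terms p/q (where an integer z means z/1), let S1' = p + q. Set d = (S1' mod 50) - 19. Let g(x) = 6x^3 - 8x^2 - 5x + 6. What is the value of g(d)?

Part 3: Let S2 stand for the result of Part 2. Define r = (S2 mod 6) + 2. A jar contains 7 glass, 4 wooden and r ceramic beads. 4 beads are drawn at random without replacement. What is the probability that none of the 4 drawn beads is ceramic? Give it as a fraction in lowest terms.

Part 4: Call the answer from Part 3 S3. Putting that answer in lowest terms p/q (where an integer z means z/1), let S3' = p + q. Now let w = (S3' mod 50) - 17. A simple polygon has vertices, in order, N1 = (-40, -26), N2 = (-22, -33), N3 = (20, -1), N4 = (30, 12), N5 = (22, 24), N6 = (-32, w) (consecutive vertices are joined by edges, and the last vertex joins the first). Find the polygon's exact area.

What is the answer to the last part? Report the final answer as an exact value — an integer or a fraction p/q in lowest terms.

Part 1: total draws C(15,6) = 5005; favorable C(8,4)*C(7,2) = 1470; P = 42/143; answer 42/143
Part 2: S1 = 42/143; threaded value p + q = 185; d = 16; 6*(16)^3 - 8*(16)^2 - 5*(16)^1 + 6 = (24576) + (-2048) + (-80) + (6) = 22454; answer 22454
Part 3: S2 = 22454; r = 4; total draws C(15,4) = 1365; favorable C(11,4) = 330; P = 22/91; answer 22/91
Part 4: S3 = 22/91; threaded value p + q = 113; w = -4; cross terms: (-40*-33 - -22*-26)=748, (-22*-1 - 20*-33)=682, (20*12 - 30*-1)=270, (30*24 - 22*12)=456, (22*-4 - -32*24)=680, (-32*-26 - -40*-4)=672; twice the area = |3508| = 3508; area = 1754; answer 1754

1754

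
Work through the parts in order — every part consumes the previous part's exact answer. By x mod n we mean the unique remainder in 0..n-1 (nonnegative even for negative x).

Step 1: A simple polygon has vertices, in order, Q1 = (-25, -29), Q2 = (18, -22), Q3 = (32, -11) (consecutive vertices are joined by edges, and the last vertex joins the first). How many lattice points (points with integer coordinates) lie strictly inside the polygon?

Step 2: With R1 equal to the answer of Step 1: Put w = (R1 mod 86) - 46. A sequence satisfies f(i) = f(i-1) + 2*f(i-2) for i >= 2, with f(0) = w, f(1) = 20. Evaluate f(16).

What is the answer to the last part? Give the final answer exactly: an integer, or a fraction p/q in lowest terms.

Step 1: cross terms: (-25*-22 - 18*-29)=1072, (18*-11 - 32*-22)=506, (32*-29 - -25*-11)=-1203; twice the area = |375| = 375; area = 375/2; boundary points = 1 + 1 + 3 = 5; strictly interior points = area - boundary/2 + 1 = 186; answer 186
Step 2: R1 = 186; w = -32; f(2) = 1*(20) + 2*(-32) = -44; iterating: f(2)=-44, f(3)=-4, f(4)=-92, f(5)=-100, f(6)=-284, f(7)=-484, f(8)=-1052, f(9)=-2020, f(10)=-4124, f(11)=-8164, f(12)=-16412, f(13)=-32740, f(14)=-65564, f(15)=-131044, f(16)=-262172; answer -262172

-262172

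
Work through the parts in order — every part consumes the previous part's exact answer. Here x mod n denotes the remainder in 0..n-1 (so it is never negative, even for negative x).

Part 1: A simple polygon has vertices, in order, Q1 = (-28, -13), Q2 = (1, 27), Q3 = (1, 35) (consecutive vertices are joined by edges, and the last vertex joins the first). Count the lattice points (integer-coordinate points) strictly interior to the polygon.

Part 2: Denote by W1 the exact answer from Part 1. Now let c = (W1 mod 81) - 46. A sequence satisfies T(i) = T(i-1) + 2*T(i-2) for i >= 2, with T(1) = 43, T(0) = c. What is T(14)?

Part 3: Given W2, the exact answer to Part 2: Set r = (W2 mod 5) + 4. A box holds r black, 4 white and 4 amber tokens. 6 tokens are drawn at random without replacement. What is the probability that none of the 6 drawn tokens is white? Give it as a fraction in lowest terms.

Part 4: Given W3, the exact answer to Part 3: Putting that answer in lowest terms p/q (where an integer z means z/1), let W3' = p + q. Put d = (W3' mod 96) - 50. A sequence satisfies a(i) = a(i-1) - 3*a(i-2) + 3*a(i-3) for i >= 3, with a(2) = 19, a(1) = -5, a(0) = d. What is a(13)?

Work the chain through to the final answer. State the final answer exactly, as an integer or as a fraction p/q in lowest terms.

Part 1: cross terms: (-28*27 - 1*-13)=-743, (1*35 - 1*27)=8, (1*-13 - -28*35)=967; twice the area = |232| = 232; area = 116; boundary points = 1 + 8 + 1 = 10; strictly interior points = area - boundary/2 + 1 = 112; answer 112
Part 2: W1 = 112; c = -15; T(2) = 1*(43) + 2*(-15) = 13; iterating: T(2)=13, T(3)=99, T(4)=125, T(5)=323, T(6)=573, T(7)=1219, T(8)=2365, T(9)=4803, T(10)=9533, T(11)=19139, T(12)=38205, T(13)=76483, T(14)=152893; answer 152893
Part 3: W2 = 152893; r = 7; total draws C(15,6) = 5005; favorable C(11,6) = 462; P = 6/65; answer 6/65
Part 4: W3 = 6/65; threaded value p + q = 71; d = 21; a(3) = 1*(19) - 3*(-5) + 3*(21) = 97; iterating: a(3)=97, a(4)=25, a(5)=-209, a(6)=7, a(7)=709, a(8)=61, a(9)=-2045, a(10)=-101, a(11)=6217, a(12)=385, a(13)=-18569; answer -18569

-18569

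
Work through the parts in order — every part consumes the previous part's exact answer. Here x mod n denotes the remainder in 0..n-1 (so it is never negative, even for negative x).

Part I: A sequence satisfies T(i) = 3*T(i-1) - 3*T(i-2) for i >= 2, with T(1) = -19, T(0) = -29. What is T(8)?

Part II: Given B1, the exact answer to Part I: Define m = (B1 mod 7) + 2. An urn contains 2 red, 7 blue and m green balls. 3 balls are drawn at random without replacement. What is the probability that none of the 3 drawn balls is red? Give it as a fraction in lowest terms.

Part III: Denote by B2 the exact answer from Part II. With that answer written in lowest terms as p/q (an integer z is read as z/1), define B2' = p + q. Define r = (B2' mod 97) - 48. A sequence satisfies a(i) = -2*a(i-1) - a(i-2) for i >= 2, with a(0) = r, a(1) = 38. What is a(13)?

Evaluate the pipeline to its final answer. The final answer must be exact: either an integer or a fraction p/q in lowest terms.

Part I: T(2) = 3*(-19) - 3*(-29) = 30; iterating: T(2)=30, T(3)=147, T(4)=351, T(5)=612, T(6)=783, T(7)=513, T(8)=-810; answer -810
Part II: B1 = -810; m = 4; total draws C(13,3) = 286; favorable C(11,3) = 165; P = 15/26; answer 15/26
Part III: B2 = 15/26; threaded value p + q = 41; r = -7; a(2) = -2*(38) - 1*(-7) = -69; iterating: a(2)=-69, a(3)=100, a(4)=-131, a(5)=162, a(6)=-193, a(7)=224, a(8)=-255, a(9)=286, a(10)=-317, a(11)=348, a(12)=-379, a(13)=410; answer 410

410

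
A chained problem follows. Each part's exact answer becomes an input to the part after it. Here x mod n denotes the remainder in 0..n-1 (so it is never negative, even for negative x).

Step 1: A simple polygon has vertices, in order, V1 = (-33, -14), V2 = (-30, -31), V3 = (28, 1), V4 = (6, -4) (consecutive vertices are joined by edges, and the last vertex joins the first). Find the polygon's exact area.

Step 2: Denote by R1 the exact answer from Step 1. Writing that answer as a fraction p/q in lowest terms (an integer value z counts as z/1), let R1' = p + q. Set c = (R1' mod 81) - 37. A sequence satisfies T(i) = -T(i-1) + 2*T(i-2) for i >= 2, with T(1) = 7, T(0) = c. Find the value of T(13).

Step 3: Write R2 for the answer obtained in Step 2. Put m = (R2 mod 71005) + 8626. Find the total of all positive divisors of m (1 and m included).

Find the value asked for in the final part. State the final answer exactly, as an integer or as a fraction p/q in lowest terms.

Step 1: cross terms: (-33*-31 - -30*-14)=603, (-30*1 - 28*-31)=838, (28*-4 - 6*1)=-118, (6*-14 - -33*-4)=-216; twice the area = |1107| = 1107; area = 1107/2; answer 1107/2
Step 2: R1 = 1107/2; threaded value p + q = 1109; c = 19; T(2) = -1*(7) + 2*(19) = 31; iterating: T(2)=31, T(3)=-17, T(4)=79, T(5)=-113, T(6)=271, T(7)=-497, T(8)=1039, T(9)=-2033, T(10)=4111, T(11)=-8177, T(12)=16399, T(13)=-32753; answer -32753
Step 3: R2 = -32753; m = 46878; 46878 = 2 * 3 * 13 * 601; sigma = (1 + 2) * (1 + 3) * (1 + 13) * (1 + 601) = 3 * 4 * 14 * 602 = 101136; answer 101136

101136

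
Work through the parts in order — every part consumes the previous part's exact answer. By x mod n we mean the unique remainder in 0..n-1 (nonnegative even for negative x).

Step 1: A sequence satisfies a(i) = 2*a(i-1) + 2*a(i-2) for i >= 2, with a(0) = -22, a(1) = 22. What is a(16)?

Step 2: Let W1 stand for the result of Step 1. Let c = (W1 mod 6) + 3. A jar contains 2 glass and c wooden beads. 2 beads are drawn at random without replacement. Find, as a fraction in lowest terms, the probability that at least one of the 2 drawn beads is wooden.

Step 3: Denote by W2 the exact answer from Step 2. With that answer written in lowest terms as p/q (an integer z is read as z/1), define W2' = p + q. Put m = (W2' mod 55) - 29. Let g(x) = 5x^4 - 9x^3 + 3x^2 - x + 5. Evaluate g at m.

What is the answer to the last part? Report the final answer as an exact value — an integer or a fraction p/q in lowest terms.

163103

Step 1: a(2) = 2*(22) + 2*(-22) = 0; iterating: a(2)=0, a(3)=44, a(4)=88, a(5)=264, a(6)=704, a(7)=1936, a(8)=5280, a(9)=14432, a(10)=39424, a(11)=107712, a(12)=294272, a(13)=803968, a(14)=2196480, a(15)=6000896, a(16)=16394752; answer 16394752
Step 2: W1 = 16394752; c = 7; total draws C(9,2) = 36; complement C(2,2) = 1; favorable 36 - 1 = 35; P = 35/36; answer 35/36
Step 3: W2 = 35/36; threaded value p + q = 71; m = -13; 5*(-13)^4 - 9*(-13)^3 + 3*(-13)^2 - 1*(-13)^1 + 5 = (142805) + (19773) + (507) + (13) + (5) = 163103; answer 163103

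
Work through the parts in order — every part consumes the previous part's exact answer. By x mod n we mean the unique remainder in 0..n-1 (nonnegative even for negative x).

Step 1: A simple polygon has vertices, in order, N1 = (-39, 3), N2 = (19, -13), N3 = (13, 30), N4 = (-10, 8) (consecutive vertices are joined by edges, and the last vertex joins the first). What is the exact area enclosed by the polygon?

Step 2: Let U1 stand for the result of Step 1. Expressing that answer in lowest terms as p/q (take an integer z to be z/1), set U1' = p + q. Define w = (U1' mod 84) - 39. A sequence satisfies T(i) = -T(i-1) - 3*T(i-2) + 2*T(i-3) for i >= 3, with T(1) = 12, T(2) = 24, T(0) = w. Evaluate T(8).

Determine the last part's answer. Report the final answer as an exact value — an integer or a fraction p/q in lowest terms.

Step 1: cross terms: (-39*-13 - 19*3)=450, (19*30 - 13*-13)=739, (13*8 - -10*30)=404, (-10*3 - -39*8)=282; twice the area = |1875| = 1875; area = 1875/2; answer 1875/2
Step 2: U1 = 1875/2; threaded value p + q = 1877; w = -10; T(3) = -1*(24) - 3*(12) + 2*(-10) = -80; iterating: T(3)=-80, T(4)=32, T(5)=256, T(6)=-512, T(7)=-192, T(8)=2240; answer 2240

2240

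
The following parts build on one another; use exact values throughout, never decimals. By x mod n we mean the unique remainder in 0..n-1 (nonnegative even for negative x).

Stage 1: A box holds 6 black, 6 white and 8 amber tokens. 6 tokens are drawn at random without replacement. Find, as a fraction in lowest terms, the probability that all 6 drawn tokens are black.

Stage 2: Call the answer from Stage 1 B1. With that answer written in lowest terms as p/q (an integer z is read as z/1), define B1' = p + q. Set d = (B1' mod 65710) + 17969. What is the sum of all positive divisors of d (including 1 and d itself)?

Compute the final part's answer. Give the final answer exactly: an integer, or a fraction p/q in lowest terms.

Stage 1: total draws C(20,6) = 38760; favorable C(6,6) = 1; P = 1/38760; answer 1/38760
Stage 2: B1 = 1/38760; threaded value p + q = 38761; d = 56730; 56730 = 2 * 3 * 5 * 31 * 61; sigma = (1 + 2) * (1 + 3) * (1 + 5) * (1 + 31) * (1 + 61) = 3 * 4 * 6 * 32 * 62 = 142848; answer 142848

142848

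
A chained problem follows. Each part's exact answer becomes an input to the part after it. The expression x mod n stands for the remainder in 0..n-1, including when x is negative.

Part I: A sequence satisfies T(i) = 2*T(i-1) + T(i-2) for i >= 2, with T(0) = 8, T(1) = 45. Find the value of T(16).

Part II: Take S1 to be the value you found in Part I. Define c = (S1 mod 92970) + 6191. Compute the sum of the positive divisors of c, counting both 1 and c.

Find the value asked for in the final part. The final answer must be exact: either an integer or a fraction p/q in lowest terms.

Part I: T(2) = 2*(45) + 1*(8) = 98; iterating: T(2)=98, T(3)=241, T(4)=580, T(5)=1401, T(6)=3382, T(7)=8165, T(8)=19712, T(9)=47589, T(10)=114890, T(11)=277369, T(12)=669628, T(13)=1616625, T(14)=3902878, T(15)=9422381, T(16)=22747640; answer 22747640
Part II: S1 = 22747640; c = 69151; 69151 is prime, so its only divisors are 1 and 69151; sigma = 1 + 69151 = 69152; answer 69152

69152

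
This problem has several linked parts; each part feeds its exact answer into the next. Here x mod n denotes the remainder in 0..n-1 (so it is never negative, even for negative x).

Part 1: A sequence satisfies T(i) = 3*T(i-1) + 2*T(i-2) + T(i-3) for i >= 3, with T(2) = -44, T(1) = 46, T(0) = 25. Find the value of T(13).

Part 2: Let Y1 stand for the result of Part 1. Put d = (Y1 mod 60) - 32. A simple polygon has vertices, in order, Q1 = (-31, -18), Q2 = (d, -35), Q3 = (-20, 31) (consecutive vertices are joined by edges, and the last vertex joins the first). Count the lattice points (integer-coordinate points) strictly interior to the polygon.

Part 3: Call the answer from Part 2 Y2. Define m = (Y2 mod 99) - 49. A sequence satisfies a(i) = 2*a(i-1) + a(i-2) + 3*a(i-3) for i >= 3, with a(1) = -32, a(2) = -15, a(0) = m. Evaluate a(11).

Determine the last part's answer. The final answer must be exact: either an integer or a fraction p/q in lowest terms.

Part 1: T(3) = 3*(-44) + 2*(46) + 1*(25) = -15; iterating: T(3)=-15, T(4)=-87, T(5)=-335, T(6)=-1194, T(7)=-4339, T(8)=-15740, T(9)=-57092, T(10)=-207095, T(11)=-751209, T(12)=-2724909, T(13)=-9884240; answer -9884240
Part 2: Y1 = -9884240; d = 8; cross terms: (-31*-35 - 8*-18)=1229, (8*31 - -20*-35)=-452, (-20*-18 - -31*31)=1321; twice the area = |2098| = 2098; area = 1049; boundary points = 1 + 2 + 1 = 4; strictly interior points = area - boundary/2 + 1 = 1048; answer 1048
Part 3: Y2 = 1048; m = 9; a(3) = 2*(-15) + 1*(-32) + 3*(9) = -35; iterating: a(3)=-35, a(4)=-181, a(5)=-442, a(6)=-1170, a(7)=-3325, a(8)=-9146, a(9)=-25127, a(10)=-69375, a(11)=-191315; answer -191315

-191315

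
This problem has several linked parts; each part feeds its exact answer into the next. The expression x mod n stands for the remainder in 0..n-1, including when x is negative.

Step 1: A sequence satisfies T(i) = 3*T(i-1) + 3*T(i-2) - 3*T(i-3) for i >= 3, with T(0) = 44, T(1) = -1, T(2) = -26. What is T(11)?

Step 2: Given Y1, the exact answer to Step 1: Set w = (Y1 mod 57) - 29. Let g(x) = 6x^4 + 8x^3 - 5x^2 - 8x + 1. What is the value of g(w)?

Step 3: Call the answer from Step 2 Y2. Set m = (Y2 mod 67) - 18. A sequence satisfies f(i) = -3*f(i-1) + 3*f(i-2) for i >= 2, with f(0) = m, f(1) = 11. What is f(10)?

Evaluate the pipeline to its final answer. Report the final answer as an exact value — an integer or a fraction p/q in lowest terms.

116397

Step 1: T(3) = 3*(-26) + 3*(-1) - 3*(44) = -213; iterating: T(3)=-213, T(4)=-714, T(5)=-2703, T(6)=-9612, T(7)=-34803, T(8)=-125136, T(9)=-450981, T(10)=-1623942, T(11)=-5849361; answer -5849361
Step 2: Y1 = -5849361; w = 7; 6*(7)^4 + 8*(7)^3 - 5*(7)^2 - 8*(7)^1 + 1 = (14406) + (2744) + (-245) + (-56) + (1) = 16850; answer 16850
Step 3: Y2 = 16850; m = 15; f(2) = -3*(11) + 3*(15) = 12; iterating: f(2)=12, f(3)=-3, f(4)=45, f(5)=-144, f(6)=567, f(7)=-2133, f(8)=8100, f(9)=-30699, f(10)=116397; answer 116397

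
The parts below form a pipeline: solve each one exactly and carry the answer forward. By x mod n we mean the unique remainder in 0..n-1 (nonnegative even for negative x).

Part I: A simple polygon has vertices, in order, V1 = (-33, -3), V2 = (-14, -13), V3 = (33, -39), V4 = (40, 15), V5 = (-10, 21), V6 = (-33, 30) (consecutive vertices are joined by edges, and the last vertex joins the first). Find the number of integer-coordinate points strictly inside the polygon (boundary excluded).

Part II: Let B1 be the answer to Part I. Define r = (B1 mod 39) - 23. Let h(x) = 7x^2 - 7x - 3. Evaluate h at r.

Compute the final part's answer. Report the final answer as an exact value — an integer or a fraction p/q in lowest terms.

Part I: cross terms: (-33*-13 - -14*-3)=387, (-14*-39 - 33*-13)=975, (33*15 - 40*-39)=2055, (40*21 - -10*15)=990, (-10*30 - -33*21)=393, (-33*-3 - -33*30)=1089; twice the area = |5889| = 5889; area = 5889/2; boundary points = 1 + 1 + 1 + 2 + 1 + 33 = 39; strictly interior points = area - boundary/2 + 1 = 2926; answer 2926
Part II: B1 = 2926; r = -22; 7*(-22)^2 - 7*(-22)^1 - 3 = (3388) + (154) + (-3) = 3539; answer 3539

3539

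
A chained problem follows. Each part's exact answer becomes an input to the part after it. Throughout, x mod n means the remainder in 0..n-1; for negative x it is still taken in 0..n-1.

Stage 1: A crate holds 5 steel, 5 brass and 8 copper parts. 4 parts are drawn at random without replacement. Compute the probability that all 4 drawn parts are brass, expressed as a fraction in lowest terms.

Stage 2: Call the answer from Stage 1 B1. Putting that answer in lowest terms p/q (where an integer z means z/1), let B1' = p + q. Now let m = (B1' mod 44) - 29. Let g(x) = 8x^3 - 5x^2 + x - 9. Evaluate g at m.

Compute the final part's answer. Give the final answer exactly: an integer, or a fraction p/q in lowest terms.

Stage 1: total draws C(18,4) = 3060; favorable C(5,4) = 5; P = 1/612; answer 1/612
Stage 2: B1 = 1/612; threaded value p + q = 613; m = 12; 8*(12)^3 - 5*(12)^2 + 1*(12)^1 - 9 = (13824) + (-720) + (12) + (-9) = 13107; answer 13107

13107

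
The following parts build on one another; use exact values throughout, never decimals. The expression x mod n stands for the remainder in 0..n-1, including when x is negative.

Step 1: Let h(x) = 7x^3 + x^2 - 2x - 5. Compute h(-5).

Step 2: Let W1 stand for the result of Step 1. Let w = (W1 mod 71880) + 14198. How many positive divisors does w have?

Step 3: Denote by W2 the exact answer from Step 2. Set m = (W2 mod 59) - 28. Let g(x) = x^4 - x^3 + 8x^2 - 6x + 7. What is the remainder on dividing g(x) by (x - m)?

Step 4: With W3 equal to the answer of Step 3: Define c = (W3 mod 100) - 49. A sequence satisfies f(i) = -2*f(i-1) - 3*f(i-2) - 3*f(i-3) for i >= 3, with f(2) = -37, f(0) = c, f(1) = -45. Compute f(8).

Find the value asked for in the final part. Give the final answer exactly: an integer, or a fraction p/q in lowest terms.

Step 1: 7*(-5)^3 + 1*(-5)^2 - 2*(-5)^1 - 5 = (-875) + (25) + (10) + (-5) = -845; answer -845
Step 2: W1 = -845; w = 85233; 85233 = 3 * 28411; number of divisors = (1+1) * (1+1) = 4; answer 4
Step 3: W2 = 4; m = -24; remainder = value at the root: 1*(-24)^4 - 1*(-24)^3 + 8*(-24)^2 - 6*(-24)^1 + 7 = (331776) + (13824) + (4608) + (144) + (7) = 350359; answer 350359
Step 4: W3 = 350359; c = 10; f(3) = -2*(-37) - 3*(-45) - 3*(10) = 179; iterating: f(3)=179, f(4)=-112, f(5)=-202, f(6)=203, f(7)=536, f(8)=-1075; answer -1075

-1075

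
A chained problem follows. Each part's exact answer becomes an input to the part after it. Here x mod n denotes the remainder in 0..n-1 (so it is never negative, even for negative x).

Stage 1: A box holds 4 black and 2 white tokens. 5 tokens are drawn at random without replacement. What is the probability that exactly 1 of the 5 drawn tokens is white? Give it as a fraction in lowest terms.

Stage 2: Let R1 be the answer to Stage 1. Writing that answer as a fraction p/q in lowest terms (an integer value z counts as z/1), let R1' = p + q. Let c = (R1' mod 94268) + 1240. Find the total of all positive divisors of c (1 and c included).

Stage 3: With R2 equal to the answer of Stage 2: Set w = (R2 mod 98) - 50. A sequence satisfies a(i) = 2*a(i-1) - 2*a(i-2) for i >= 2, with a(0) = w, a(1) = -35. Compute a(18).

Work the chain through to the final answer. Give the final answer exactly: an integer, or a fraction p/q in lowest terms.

-6656

Stage 1: total draws C(6,5) = 6; favorable C(2,1)*C(4,4) = 2; P = 1/3; answer 1/3
Stage 2: R1 = 1/3; threaded value p + q = 4; c = 1244; 1244 = 2^2 * 311; sigma = (1 + 2 + 4) * (1 + 311) = 7 * 312 = 2184; answer 2184
Stage 3: R2 = 2184; w = -22; a(2) = 2*(-35) - 2*(-22) = -26; iterating: a(2)=-26, a(3)=18, a(4)=88, a(5)=140, a(6)=104, a(7)=-72, a(8)=-352, a(9)=-560, a(10)=-416, a(11)=288, a(12)=1408, a(13)=2240, a(14)=1664, a(15)=-1152, a(16)=-5632, a(17)=-8960, a(18)=-6656; answer -6656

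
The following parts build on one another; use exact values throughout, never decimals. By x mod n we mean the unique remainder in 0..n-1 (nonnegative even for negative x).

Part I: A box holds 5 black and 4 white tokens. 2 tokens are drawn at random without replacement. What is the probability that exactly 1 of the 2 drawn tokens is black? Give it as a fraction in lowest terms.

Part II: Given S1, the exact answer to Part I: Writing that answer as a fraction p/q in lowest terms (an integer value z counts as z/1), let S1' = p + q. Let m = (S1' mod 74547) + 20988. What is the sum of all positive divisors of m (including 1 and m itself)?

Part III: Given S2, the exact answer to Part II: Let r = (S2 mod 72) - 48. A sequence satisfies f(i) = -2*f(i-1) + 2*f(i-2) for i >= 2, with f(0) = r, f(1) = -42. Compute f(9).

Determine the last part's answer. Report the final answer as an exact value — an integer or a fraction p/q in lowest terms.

-92064

Part I: total draws C(9,2) = 36; favorable C(5,1)*C(4,1) = 20; P = 5/9; answer 5/9
Part II: S1 = 5/9; threaded value p + q = 14; m = 21002; 21002 = 2 * 10501; sigma = (1 + 2) * (1 + 10501) = 3 * 10502 = 31506; answer 31506
Part III: S2 = 31506; r = -6; f(2) = -2*(-42) + 2*(-6) = 72; iterating: f(2)=72, f(3)=-228, f(4)=600, f(5)=-1656, f(6)=4512, f(7)=-12336, f(8)=33696, f(9)=-92064; answer -92064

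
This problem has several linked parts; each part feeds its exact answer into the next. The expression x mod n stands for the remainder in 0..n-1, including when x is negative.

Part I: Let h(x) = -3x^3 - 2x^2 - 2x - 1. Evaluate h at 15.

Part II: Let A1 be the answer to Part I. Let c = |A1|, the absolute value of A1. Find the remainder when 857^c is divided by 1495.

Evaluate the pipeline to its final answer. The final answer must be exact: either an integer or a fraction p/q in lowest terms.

Part I: -3*(15)^3 - 2*(15)^2 - 2*(15)^1 - 1 = (-10125) + (-450) + (-30) + (-1) = -10606; answer -10606
Part II: A1 = -10606; c = 10606; squarings mod 1495: 857^1=857, 857^2=404, 857^4=261, 857^8=846, 857^16=1106, 857^32=326, 857^64=131, 857^128=716, 857^256=1366, 857^512=196, 857^1024=1041, 857^2048=1301, 857^4096=261, 857^8192=846; 857^10606 = 857^2 * 857^4 * 857^8 * 857^32 * 857^64 * 857^256 * 857^2048 * 857^8192 = 404 (mod 1495); answer 404

404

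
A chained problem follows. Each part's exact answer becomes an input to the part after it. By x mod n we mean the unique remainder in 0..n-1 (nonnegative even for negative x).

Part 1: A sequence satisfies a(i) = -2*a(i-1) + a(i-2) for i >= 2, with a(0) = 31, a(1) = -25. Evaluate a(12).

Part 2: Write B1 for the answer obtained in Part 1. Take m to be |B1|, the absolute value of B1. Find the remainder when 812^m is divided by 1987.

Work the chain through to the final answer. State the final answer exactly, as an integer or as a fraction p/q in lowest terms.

Part 1: a(2) = -2*(-25) + 1*(31) = 81; iterating: a(2)=81, a(3)=-187, a(4)=455, a(5)=-1097, a(6)=2649, a(7)=-6395, a(8)=15439, a(9)=-37273, a(10)=89985, a(11)=-217243, a(12)=524471; answer 524471
Part 2: B1 = 524471; m = 524471; squarings mod 1987: 812^1=812, 812^2=1647, 812^4=354, 812^8=135, 812^16=342, 812^32=1718, 812^64=829, 812^128=1726, 812^256=563, 812^512=1036, 812^1024=316, 812^2048=506, 812^4096=1700, 812^8192=902, 812^16384=921, 812^32768=1779, 812^65536=1537, 812^131072=1813, 812^262144=471, 812^524288=1284; 812^524471 = 812^1 * 812^2 * 812^4 * 812^16 * 812^32 * 812^128 * 812^524288 = 1099 (mod 1987); answer 1099

1099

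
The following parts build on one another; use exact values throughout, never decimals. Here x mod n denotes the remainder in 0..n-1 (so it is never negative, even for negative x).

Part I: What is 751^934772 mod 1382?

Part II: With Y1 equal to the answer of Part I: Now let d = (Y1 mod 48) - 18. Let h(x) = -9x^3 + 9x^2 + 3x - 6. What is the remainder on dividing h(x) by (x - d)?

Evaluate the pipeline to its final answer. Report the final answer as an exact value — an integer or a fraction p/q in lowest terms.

Part I: squarings mod 1382: 751^1=751, 751^2=145, 751^4=295, 751^8=1341, 751^16=299, 751^32=953, 751^64=235, 751^128=1327, 751^256=261, 751^512=403, 751^1024=715, 751^2048=1267, 751^4096=787, 751^8192=233, 751^16384=391, 751^32768=861, 751^65536=569, 751^131072=373, 751^262144=929, 751^524288=673; 751^934772 = 751^4 * 751^16 * 751^32 * 751^64 * 751^256 * 751^512 * 751^16384 * 751^131072 * 751^262144 * 751^524288 = 403 (mod 1382); answer 403
Part II: Y1 = 403; d = 1; remainder = value at the root: -9*(1)^3 + 9*(1)^2 + 3*(1)^1 - 6 = (-9) + (9) + (3) + (-6) = -3; answer -3

-3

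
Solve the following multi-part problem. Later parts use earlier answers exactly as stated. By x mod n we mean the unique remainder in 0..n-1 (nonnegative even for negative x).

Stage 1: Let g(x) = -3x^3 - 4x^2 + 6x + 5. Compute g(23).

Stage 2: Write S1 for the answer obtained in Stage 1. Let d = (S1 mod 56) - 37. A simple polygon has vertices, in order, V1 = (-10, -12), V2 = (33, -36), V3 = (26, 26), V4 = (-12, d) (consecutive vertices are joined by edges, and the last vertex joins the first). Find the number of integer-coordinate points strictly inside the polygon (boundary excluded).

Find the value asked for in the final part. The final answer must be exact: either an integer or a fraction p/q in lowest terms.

1808

Stage 1: -3*(23)^3 - 4*(23)^2 + 6*(23)^1 + 5 = (-36501) + (-2116) + (138) + (5) = -38474; answer -38474
Stage 2: S1 = -38474; d = 17; cross terms: (-10*-36 - 33*-12)=756, (33*26 - 26*-36)=1794, (26*17 - -12*26)=754, (-12*-12 - -10*17)=314; twice the area = |3618| = 3618; area = 1809; boundary points = 1 + 1 + 1 + 1 = 4; strictly interior points = area - boundary/2 + 1 = 1808; answer 1808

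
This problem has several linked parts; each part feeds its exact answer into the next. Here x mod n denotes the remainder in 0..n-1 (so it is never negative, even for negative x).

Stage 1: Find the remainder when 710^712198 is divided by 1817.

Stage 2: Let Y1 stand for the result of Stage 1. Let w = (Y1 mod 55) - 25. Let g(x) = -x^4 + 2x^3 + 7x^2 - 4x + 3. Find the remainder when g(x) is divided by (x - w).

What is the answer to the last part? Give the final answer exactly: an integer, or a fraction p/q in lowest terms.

Stage 1: squarings mod 1817: 710^1=710, 710^2=791, 710^4=633, 710^8=949, 710^16=1186, 710^32=238, 710^64=317, 710^128=554, 710^256=1660, 710^512=1028, 710^1024=1107, 710^2048=791, 710^4096=633, 710^8192=949, 710^16384=1186, 710^32768=238, 710^65536=317, 710^131072=554, 710^262144=1660, 710^524288=1028; 710^712198 = 710^2 * 710^4 * 710^512 * 710^1024 * 710^2048 * 710^4096 * 710^16384 * 710^32768 * 710^131072 * 710^524288 = 1660 (mod 1817); answer 1660
Stage 2: Y1 = 1660; w = -15; remainder = value at the root: -1*(-15)^4 + 2*(-15)^3 + 7*(-15)^2 - 4*(-15)^1 + 3 = (-50625) + (-6750) + (1575) + (60) + (3) = -55737; answer -55737

-55737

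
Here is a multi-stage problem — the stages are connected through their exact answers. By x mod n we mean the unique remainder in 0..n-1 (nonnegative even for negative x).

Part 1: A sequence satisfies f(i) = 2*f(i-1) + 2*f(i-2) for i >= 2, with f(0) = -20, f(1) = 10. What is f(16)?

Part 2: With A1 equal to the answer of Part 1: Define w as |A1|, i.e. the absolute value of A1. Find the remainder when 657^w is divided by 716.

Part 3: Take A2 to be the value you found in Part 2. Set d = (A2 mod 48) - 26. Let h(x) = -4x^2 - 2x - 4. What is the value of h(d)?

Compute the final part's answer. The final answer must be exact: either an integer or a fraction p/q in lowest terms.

-6

Part 1: f(2) = 2*(10) + 2*(-20) = -20; iterating: f(2)=-20, f(3)=-20, f(4)=-80, f(5)=-200, f(6)=-560, f(7)=-1520, f(8)=-4160, f(9)=-11360, f(10)=-31040, f(11)=-84800, f(12)=-231680, f(13)=-632960, f(14)=-1729280, f(15)=-4724480, f(16)=-12907520; answer -12907520
Part 2: A1 = -12907520; w = 12907520; squarings mod 716: 657^1=657, 657^2=617, 657^4=493, 657^8=325, 657^16=373, 657^32=225, 657^64=505, 657^128=129, 657^256=173, 657^512=573, 657^1024=401, 657^2048=417, 657^4096=617, 657^8192=493, 657^16384=325, 657^32768=373, 657^65536=225, 657^131072=505, 657^262144=129, 657^524288=173, 657^1048576=573, 657^2097152=401, 657^4194304=417, 657^8388608=617; 657^12907520 = 657^1024 * 657^4096 * 657^8192 * 657^16384 * 657^32768 * 657^262144 * 657^4194304 * 657^8388608 = 121 (mod 716); answer 121
Part 3: A2 = 121; d = -1; -4*(-1)^2 - 2*(-1)^1 - 4 = (-4) + (2) + (-4) = -6; answer -6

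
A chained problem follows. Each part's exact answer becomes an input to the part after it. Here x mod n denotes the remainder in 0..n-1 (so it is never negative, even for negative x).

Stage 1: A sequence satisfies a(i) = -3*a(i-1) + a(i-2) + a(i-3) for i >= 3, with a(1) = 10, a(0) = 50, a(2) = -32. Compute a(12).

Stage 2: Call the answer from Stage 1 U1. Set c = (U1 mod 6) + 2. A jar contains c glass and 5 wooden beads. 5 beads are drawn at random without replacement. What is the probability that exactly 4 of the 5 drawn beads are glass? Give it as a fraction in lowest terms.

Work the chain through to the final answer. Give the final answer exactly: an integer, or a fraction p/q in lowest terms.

5/126

Stage 1: a(3) = -3*(-32) + 1*(10) + 1*(50) = 156; iterating: a(3)=156, a(4)=-490, a(5)=1594, a(6)=-5116, a(7)=16452, a(8)=-52878, a(9)=169970, a(10)=-546336, a(11)=1756100, a(12)=-5644666; answer -5644666
Stage 2: U1 = -5644666; c = 4; total draws C(9,5) = 126; favorable C(4,4)*C(5,1) = 5; P = 5/126; answer 5/126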